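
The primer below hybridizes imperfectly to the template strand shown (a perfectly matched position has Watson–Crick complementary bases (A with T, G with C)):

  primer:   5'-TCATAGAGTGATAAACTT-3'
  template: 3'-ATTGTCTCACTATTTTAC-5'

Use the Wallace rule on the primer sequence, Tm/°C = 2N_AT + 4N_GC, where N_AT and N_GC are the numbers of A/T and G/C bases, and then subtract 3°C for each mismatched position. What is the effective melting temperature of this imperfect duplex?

34°C

Primer base counts: A=7, T=6, G=3, C=2 → A+T=13, G+C=5
Perfect-match Tm = 2(13) + 4(5) = 26 + 20 = 46°C
Mismatches (positions where the bases are not complementary): 4 (at positions 2, 4, 16, 18)
Effective Tm = 46 − 4×3 = 46 − 12 = 34°C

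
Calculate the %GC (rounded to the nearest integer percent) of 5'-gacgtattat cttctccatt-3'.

35%

A=4, G=2, T=9, C=5
G+C = 2 + 5 = 7 out of 20 bases
%GC = 7/20 × 100 = 35% ≈ 35%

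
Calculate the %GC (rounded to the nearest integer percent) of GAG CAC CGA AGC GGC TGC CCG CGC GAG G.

Base counts: A=5, C=10, G=12, T=1
G+C = 12 + 10 = 22 out of 28 bases
%GC = 22/28 × 100 = 78.57% ≈ 79%

79%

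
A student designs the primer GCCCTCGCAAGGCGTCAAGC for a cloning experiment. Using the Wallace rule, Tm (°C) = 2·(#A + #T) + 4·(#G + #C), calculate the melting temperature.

68°C

Scanning the sequence gives C=8, G=6, A=4, T=2.
So N_AT = 6 and N_GC = 14.
Tm = 2(6) + 4(14) = 12 + 56 = 68°C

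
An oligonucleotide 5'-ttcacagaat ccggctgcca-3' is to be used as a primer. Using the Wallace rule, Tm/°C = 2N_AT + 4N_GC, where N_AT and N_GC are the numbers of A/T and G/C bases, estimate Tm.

Base counts: A=5, G=4, T=4, C=7
So N_AT = 9 and N_GC = 11.
Tm = 4·11 + 2·9 = 44 + 18 = 62°C

62°C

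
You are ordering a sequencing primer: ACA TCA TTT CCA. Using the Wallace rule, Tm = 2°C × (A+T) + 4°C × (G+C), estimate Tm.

32°C

Counting bases: T=4, G=0, C=4, A=4
AT pairs contribute 8, GC pairs contribute 4.
Tm = 4·4 + 2·8 = 16 + 16 = 32°C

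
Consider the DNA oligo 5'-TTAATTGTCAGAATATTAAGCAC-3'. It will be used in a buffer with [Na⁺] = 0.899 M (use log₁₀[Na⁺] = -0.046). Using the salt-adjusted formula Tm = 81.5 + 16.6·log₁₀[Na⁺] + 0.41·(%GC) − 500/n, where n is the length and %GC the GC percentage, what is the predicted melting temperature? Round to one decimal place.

69.7°C

Length n = 23. Counting bases: G=3, A=9, T=8, C=3
G+C = 6, so %GC = 6/23 × 100 = 26.087%
Salt term: 16.6 × (-0.046) = -0.764
GC term: 0.41 × 26.087 = 10.696; length term: −500/23 = −21.739
Tm = 81.5 + (-0.764) + 10.696 − 21.739 = 69.693 → 69.7°C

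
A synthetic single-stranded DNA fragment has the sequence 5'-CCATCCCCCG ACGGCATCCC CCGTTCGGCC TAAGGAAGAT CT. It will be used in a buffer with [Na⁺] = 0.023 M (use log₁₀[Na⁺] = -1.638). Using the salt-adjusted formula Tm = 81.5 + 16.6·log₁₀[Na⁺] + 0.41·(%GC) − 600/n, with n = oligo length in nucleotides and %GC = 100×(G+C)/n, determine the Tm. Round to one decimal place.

Length n = 42. Counting bases: C=18, T=7, G=9, A=8
G+C = 27, so %GC = 27/42 × 100 = 64.286%
Salt term: 16.6 × (-1.638) = -27.191
GC term: 0.41 × 64.286 = 26.357; length term: −600/42 = −14.286
Tm = 81.5 + (-27.191) + 26.357 − 14.286 = 66.38 → 66.4°C

66.4°C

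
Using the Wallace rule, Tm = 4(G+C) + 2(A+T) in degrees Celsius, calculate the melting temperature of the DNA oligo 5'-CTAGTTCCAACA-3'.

C=4, A=4, T=3, G=1
So N_AT = 7 and N_GC = 5.
Tm = 4·5 + 2·7 = 20 + 14 = 34°C

34°C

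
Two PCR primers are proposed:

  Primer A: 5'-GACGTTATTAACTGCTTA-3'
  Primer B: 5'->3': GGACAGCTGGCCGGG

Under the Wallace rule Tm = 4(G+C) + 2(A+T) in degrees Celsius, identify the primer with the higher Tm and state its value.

Primer B, 54°C

Primer A: A+T=12, G+C=6 → Tm = 2(12)+4(6) = 48°C
Primer B: A+T=3, G+C=12 → Tm = 2(3)+4(12) = 54°C
48°C vs 54°C → primer B is higher.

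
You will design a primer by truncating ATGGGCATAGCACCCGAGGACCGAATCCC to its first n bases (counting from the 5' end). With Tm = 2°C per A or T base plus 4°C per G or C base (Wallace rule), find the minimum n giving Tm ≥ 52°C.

n = 16

First 15 bases: ATGGGCATAGCACCC → Tm = 48°C (< 52°C)
First 16 bases: ATGGGCATAGCACCCG → Tm = 52°C (≥ 52°C)
Since every base adds ≥2°C, Tm only increases with n, so the threshold is first crossed at n = 16.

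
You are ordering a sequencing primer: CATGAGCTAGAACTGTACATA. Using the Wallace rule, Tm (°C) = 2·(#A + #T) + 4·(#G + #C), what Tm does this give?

58°C

G=4, C=4, A=8, T=5
A+T = 13, G+C = 8
Tm = 2(13) + 4(8) = 26 + 32 = 58°C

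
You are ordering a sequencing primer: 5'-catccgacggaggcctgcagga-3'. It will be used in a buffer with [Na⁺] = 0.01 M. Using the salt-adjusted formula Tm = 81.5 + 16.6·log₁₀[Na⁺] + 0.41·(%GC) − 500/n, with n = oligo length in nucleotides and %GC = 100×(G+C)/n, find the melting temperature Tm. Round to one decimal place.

Length n = 22. Base counts: A=5, G=8, T=2, C=7
G+C = 15, so %GC = 15/22 × 100 = 68.182%
Salt term: 16.6 × (-2) = -33.2
GC term: 0.41 × 68.182 = 27.955; length term: −500/22 = −22.727
Tm = 81.5 + (-33.2) + 27.955 − 22.727 = 53.528 → 53.5°C

53.5°C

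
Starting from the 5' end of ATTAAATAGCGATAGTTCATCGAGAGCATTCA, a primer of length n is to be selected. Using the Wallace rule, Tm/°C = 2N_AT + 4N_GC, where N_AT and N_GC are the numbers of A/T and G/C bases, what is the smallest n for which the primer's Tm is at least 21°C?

First 9 bases: ATTAAATAG → Tm = 20°C (< 21°C)
First 10 bases: ATTAAATAGC → Tm = 24°C (≥ 21°C)
Since every base adds ≥2°C, Tm only increases with n, so the threshold is first crossed at n = 10.

n = 10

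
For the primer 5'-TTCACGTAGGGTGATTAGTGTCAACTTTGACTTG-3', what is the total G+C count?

Scanning the sequence gives C=5, G=9, A=7, T=13.
G+C = 9 + 5 = 14

14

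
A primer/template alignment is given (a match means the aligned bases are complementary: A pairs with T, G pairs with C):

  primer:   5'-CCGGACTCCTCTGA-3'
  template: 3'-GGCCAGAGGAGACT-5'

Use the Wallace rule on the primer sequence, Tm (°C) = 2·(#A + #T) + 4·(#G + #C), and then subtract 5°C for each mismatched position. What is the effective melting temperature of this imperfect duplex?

41°C

Primer base counts: A=2, T=3, G=3, C=6 → A+T=5, G+C=9
Perfect-match Tm = 2(5) + 4(9) = 10 + 36 = 46°C
Mismatches (positions where the bases are not complementary): 1 (at position 5)
Effective Tm = 46 − 1×5 = 46 − 5 = 41°C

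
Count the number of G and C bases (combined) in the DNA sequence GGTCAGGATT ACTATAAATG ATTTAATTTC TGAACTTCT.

11

Scanning the sequence gives T=16, A=12, C=5, G=6.
G+C = 6 + 5 = 11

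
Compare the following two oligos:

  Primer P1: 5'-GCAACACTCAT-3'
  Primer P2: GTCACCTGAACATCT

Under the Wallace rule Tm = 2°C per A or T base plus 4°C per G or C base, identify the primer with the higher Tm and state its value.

Primer P1: A+T=6, G+C=5 → Tm = 2(6)+4(5) = 32°C
Primer P2: A+T=8, G+C=7 → Tm = 2(8)+4(7) = 44°C
32°C vs 44°C → primer P2 is higher.

Primer P2, 44°C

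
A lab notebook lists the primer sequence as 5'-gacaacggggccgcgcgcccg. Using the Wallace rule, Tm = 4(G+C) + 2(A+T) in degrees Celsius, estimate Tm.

78°C

T=0, G=9, A=3, C=9
AT pairs contribute 3, GC pairs contribute 18.
Tm = 2×3 + 4×18 = 78°C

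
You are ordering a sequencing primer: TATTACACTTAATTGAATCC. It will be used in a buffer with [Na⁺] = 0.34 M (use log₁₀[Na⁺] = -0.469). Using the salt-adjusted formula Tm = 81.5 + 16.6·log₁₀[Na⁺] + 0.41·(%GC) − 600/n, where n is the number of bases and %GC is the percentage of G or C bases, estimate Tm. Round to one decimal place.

Length n = 20. Counting bases: T=8, C=4, A=7, G=1
G+C = 5, so %GC = 5/20 × 100 = 25%
Salt term: 16.6 × (-0.469) = -7.785
GC term: 0.41 × 25 = 10.25; length term: −600/20 = −30
Tm = 81.5 + (-7.785) + 10.25 − 30 = 53.965 → 54.0°C

54.0°C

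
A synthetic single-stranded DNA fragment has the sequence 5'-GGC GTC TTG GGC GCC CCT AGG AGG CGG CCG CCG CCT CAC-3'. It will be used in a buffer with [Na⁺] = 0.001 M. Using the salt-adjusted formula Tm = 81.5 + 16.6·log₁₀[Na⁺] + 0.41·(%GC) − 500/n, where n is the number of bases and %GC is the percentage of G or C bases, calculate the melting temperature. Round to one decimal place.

Length n = 39. Scanning the sequence gives A=3, T=5, C=16, G=15.
G+C = 31, so %GC = 31/39 × 100 = 79.487%
Salt term: 16.6 × (-3) = -49.8
GC term: 0.41 × 79.487 = 32.59; length term: −500/39 = −12.821
Tm = 81.5 + (-49.8) + 32.59 − 12.821 = 51.469 → 51.5°C

51.5°C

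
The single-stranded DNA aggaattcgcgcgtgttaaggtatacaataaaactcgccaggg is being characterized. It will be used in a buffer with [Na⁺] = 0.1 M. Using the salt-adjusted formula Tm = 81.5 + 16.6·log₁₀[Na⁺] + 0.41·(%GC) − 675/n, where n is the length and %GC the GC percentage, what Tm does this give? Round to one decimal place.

Length n = 43. Scanning the sequence gives A=14, G=12, T=9, C=8.
G+C = 20, so %GC = 20/43 × 100 = 46.512%
Salt term: 16.6 × (-1) = -16.6
GC term: 0.41 × 46.512 = 19.07; length term: −675/43 = −15.698
Tm = 81.5 + (-16.6) + 19.07 − 15.698 = 68.272 → 68.3°C

68.3°C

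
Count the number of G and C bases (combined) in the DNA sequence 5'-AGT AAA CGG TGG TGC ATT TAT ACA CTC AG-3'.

12

Scanning the sequence gives T=8, G=7, C=5, A=9.
Total G or C: 7 + 5 = 12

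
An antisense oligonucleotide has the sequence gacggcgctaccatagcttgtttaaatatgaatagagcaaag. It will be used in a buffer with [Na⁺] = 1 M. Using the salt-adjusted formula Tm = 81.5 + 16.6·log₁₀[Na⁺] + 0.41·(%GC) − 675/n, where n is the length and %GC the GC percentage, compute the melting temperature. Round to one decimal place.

82.0°C

Length n = 42. T=10, G=10, A=15, C=7
G+C = 17, so %GC = 17/42 × 100 = 40.476%
Salt term: 16.6 × (0) = 0
GC term: 0.41 × 40.476 = 16.595; length term: −675/42 = −16.071
Tm = 81.5 + (0) + 16.595 − 16.071 = 82.024 → 82.0°C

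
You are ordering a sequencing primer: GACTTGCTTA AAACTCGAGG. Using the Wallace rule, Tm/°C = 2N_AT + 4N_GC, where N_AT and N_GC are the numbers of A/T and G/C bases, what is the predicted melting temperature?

58°C

C=4, A=6, T=5, G=5
AT pairs contribute 11, GC pairs contribute 9.
Tm = 2(11) + 4(9) = 22 + 36 = 58°C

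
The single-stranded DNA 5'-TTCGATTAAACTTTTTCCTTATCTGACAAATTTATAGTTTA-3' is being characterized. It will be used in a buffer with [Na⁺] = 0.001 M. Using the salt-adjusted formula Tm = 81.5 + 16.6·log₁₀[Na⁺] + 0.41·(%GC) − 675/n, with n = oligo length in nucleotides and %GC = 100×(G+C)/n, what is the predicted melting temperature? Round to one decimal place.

24.2°C

Length n = 41. Base counts: A=12, T=20, G=3, C=6
G+C = 9, so %GC = 9/41 × 100 = 21.951%
Salt term: 16.6 × (-3) = -49.8
GC term: 0.41 × 21.951 = 9; length term: −675/41 = −16.463
Tm = 81.5 + (-49.8) + 9 − 16.463 = 24.237 → 24.2°C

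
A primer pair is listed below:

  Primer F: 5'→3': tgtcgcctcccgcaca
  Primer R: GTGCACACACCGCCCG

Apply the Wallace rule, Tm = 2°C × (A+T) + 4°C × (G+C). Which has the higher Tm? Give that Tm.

Primer F: A+T=5, G+C=11 → Tm = 2(5)+4(11) = 54°C
Primer R: A+T=4, G+C=12 → Tm = 2(4)+4(12) = 56°C
54°C vs 56°C → primer R is higher.

Primer R, 56°C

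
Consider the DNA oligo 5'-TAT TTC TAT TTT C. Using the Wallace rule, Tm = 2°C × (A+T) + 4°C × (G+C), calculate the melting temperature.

Base counts: C=2, A=2, G=0, T=9
A+T = 11, G+C = 2
Tm = 2(11) + 4(2) = 22 + 8 = 30°C

30°C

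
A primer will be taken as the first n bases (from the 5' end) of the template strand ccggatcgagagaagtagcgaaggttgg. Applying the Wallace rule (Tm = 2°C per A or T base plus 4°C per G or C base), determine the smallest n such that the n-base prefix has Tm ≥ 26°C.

First 7 bases: CCGGATC → Tm = 24°C (< 26°C)
First 8 bases: CCGGATCG → Tm = 28°C (≥ 26°C)
Since every base adds ≥2°C, Tm only increases with n, so the threshold is first crossed at n = 8.

n = 8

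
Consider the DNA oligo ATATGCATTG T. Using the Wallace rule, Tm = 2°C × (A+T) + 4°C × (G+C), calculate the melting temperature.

28°C

Counting bases: G=2, T=5, A=3, C=1
AT pairs contribute 8, GC pairs contribute 3.
Tm = 2×8 + 4×3 = 28°C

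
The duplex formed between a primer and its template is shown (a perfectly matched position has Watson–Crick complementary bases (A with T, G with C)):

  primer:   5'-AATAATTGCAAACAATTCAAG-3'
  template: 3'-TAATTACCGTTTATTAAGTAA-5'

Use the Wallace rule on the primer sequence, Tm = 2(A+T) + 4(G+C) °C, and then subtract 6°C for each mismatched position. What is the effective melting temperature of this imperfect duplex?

22°C

Primer base counts: A=11, T=5, G=2, C=3 → A+T=16, G+C=5
Perfect-match Tm = 2(16) + 4(5) = 32 + 20 = 52°C
Mismatches (positions where the bases are not complementary): 5 (at positions 2, 7, 13, 20, 21)
Effective Tm = 52 − 5×6 = 52 − 30 = 22°C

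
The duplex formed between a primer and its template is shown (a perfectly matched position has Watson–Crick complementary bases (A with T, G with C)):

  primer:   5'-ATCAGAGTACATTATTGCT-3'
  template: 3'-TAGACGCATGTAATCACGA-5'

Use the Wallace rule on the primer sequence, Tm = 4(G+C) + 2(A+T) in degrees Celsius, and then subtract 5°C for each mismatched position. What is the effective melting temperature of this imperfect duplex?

Primer base counts: A=6, T=7, G=3, C=3 → A+T=13, G+C=6
Perfect-match Tm = 2(13) + 4(6) = 26 + 24 = 50°C
Mismatches (positions where the bases are not complementary): 3 (at positions 4, 6, 15)
Effective Tm = 50 − 3×5 = 50 − 15 = 35°C

35°C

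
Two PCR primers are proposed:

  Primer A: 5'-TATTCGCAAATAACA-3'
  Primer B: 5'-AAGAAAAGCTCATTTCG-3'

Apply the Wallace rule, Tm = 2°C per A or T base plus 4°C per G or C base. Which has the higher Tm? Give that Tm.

Primer A: A+T=11, G+C=4 → Tm = 2(11)+4(4) = 38°C
Primer B: A+T=11, G+C=6 → Tm = 2(11)+4(6) = 46°C
38°C vs 46°C → primer B is higher.

Primer B, 46°C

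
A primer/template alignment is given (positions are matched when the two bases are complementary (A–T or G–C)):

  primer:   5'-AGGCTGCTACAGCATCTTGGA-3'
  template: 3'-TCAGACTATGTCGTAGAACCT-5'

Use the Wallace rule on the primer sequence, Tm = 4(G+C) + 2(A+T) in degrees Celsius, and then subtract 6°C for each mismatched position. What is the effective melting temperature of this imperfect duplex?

Primer base counts: A=5, T=5, G=6, C=5 → A+T=10, G+C=11
Perfect-match Tm = 2(10) + 4(11) = 20 + 44 = 64°C
Mismatches (positions where the bases are not complementary): 2 (at positions 3, 7)
Effective Tm = 64 − 2×6 = 64 − 12 = 52°C

52°C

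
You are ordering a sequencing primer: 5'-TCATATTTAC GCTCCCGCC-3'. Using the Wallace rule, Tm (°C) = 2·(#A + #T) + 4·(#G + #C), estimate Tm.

Base counts: T=6, G=2, C=8, A=3
So N_AT = 9 and N_GC = 10.
Tm = 4·10 + 2·9 = 40 + 18 = 58°C

58°C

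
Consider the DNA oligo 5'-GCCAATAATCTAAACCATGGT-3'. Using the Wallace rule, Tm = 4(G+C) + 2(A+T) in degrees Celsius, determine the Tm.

58°C

Counting bases: C=5, A=8, T=5, G=3
So N_AT = 13 and N_GC = 8.
Tm = 2(13) + 4(8) = 26 + 32 = 58°C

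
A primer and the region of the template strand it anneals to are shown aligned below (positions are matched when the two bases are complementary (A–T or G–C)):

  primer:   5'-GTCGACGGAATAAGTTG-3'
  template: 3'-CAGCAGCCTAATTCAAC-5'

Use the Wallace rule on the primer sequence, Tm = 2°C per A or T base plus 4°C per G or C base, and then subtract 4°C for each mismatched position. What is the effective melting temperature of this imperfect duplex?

42°C

Primer base counts: A=5, T=4, G=6, C=2 → A+T=9, G+C=8
Perfect-match Tm = 2(9) + 4(8) = 18 + 32 = 50°C
Mismatches (positions where the bases are not complementary): 2 (at positions 5, 10)
Effective Tm = 50 − 2×4 = 50 − 8 = 42°C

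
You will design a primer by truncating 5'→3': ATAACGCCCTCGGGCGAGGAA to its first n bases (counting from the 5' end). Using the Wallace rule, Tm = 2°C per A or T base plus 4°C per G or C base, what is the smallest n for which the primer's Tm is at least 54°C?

n = 16

First 15 bases: ATAACGCCCTCGGGC → Tm = 50°C (< 54°C)
First 16 bases: ATAACGCCCTCGGGCG → Tm = 54°C (≥ 54°C)
Since every base adds ≥2°C, Tm only increases with n, so the threshold is first crossed at n = 16.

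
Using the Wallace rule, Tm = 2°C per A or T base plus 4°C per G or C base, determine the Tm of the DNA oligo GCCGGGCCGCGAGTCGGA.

66°C

Scanning the sequence gives T=1, C=6, A=2, G=9.
So N_AT = 3 and N_GC = 15.
Tm = 2(3) + 4(15) = 6 + 60 = 66°C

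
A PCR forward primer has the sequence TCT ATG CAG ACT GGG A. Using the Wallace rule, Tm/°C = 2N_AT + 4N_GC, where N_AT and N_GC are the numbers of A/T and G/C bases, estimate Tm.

48°C

Scanning the sequence gives C=3, T=4, G=5, A=4.
AT pairs contribute 8, GC pairs contribute 8.
Tm = 2×8 + 4×8 = 48°C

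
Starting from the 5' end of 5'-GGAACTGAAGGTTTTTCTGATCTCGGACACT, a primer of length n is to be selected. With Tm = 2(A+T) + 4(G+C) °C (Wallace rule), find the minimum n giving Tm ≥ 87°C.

First 29 bases: GGAACTGAAGGTTTTTCTGATCTCGGACA → Tm = 84°C (< 87°C)
First 30 bases: GGAACTGAAGGTTTTTCTGATCTCGGACAC → Tm = 88°C (≥ 87°C)
Since every base adds ≥2°C, Tm only increases with n, so the threshold is first crossed at n = 30.

n = 30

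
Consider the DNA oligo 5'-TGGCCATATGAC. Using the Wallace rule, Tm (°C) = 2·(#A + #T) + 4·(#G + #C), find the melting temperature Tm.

Counting bases: G=3, T=3, A=3, C=3
A+T = 6, G+C = 6
Tm = 4·6 + 2·6 = 24 + 12 = 36°C

36°C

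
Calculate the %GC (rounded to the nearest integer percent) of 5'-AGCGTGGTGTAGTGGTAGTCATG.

A=4, T=7, G=10, C=2
G+C = 10 + 2 = 12 out of 23 bases
%GC = 12/23 × 100 = 52.17% ≈ 52%

52%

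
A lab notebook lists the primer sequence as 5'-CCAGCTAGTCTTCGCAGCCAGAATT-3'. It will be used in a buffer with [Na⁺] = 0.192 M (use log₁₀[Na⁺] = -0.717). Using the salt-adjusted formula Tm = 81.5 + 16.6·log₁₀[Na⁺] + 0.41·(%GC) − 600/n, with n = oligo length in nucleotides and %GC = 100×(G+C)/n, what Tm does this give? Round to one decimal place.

Length n = 25. Counting bases: G=5, T=6, A=6, C=8
G+C = 13, so %GC = 13/25 × 100 = 52%
Salt term: 16.6 × (-0.717) = -11.902
GC term: 0.41 × 52 = 21.32; length term: −600/25 = −24
Tm = 81.5 + (-11.902) + 21.32 − 24 = 66.918 → 66.9°C

66.9°C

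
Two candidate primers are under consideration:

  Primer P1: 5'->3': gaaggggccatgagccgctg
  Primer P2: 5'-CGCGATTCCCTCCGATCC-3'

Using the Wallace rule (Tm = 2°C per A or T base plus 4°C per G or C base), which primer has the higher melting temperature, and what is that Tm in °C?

Primer P1: A+T=6, G+C=14 → Tm = 2(6)+4(14) = 68°C
Primer P2: A+T=6, G+C=12 → Tm = 2(6)+4(12) = 60°C
68°C vs 60°C → primer P1 is higher.

Primer P1, 68°C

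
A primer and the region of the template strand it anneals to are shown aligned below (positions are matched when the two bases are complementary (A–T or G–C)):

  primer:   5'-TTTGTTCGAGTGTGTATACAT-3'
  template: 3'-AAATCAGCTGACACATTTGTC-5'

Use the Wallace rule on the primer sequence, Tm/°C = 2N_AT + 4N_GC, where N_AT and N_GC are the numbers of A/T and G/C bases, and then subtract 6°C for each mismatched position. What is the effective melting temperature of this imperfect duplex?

26°C

Primer base counts: A=4, T=10, G=5, C=2 → A+T=14, G+C=7
Perfect-match Tm = 2(14) + 4(7) = 28 + 28 = 56°C
Mismatches (positions where the bases are not complementary): 5 (at positions 4, 5, 10, 17, 21)
Effective Tm = 56 − 5×6 = 56 − 30 = 26°C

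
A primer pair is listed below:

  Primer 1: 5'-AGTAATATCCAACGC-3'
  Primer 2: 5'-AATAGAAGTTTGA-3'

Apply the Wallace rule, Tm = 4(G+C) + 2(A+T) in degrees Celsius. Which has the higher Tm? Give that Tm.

Primer 1, 42°C

Primer 1: A+T=9, G+C=6 → Tm = 2(9)+4(6) = 42°C
Primer 2: A+T=10, G+C=3 → Tm = 2(10)+4(3) = 32°C
42°C vs 32°C → primer 1 is higher.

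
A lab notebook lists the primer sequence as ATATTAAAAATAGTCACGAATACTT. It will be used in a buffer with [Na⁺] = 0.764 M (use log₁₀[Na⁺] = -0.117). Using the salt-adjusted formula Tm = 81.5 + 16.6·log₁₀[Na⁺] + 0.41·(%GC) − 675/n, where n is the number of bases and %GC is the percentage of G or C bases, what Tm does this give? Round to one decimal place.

60.8°C

Length n = 25. Scanning the sequence gives T=8, A=12, C=3, G=2.
G+C = 5, so %GC = 5/25 × 100 = 20%
Salt term: 16.6 × (-0.117) = -1.942
GC term: 0.41 × 20 = 8.2; length term: −675/25 = −27
Tm = 81.5 + (-1.942) + 8.2 − 27 = 60.758 → 60.8°C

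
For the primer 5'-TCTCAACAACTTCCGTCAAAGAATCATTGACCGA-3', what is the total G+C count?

14

Counting bases: G=4, C=10, A=12, T=8
G+C = 4 + 10 = 14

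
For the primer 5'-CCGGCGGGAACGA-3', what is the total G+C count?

10

Scanning the sequence gives A=3, T=0, C=4, G=6.
Total G or C: 6 + 4 = 10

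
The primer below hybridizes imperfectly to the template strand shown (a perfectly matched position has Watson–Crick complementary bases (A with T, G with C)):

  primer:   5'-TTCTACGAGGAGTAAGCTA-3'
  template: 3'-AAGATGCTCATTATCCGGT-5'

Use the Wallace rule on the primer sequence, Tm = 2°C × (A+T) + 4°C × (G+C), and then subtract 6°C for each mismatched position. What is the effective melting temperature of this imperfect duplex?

30°C

Primer base counts: A=6, T=5, G=5, C=3 → A+T=11, G+C=8
Perfect-match Tm = 2(11) + 4(8) = 22 + 32 = 54°C
Mismatches (positions where the bases are not complementary): 4 (at positions 10, 12, 15, 18)
Effective Tm = 54 − 4×6 = 54 − 24 = 30°C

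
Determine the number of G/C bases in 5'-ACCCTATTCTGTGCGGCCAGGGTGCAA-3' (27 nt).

16

A=5, G=8, C=8, T=6
G+C = 8 + 8 = 16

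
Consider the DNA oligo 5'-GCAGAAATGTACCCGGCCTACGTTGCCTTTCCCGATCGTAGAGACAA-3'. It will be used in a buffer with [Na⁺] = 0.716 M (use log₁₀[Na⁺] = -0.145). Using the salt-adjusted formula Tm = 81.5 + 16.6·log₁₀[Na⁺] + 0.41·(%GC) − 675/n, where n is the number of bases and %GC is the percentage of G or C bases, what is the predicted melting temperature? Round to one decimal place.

86.5°C

Length n = 47. Counting bases: T=10, G=11, C=14, A=12
G+C = 25, so %GC = 25/47 × 100 = 53.191%
Salt term: 16.6 × (-0.145) = -2.407
GC term: 0.41 × 53.191 = 21.808; length term: −675/47 = −14.362
Tm = 81.5 + (-2.407) + 21.808 − 14.362 = 86.539 → 86.5°C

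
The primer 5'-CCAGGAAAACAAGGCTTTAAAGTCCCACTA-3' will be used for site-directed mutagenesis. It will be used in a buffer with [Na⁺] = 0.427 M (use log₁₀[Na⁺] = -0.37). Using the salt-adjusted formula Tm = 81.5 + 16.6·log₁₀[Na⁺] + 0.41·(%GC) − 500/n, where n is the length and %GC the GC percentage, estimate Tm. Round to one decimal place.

Length n = 30. Scanning the sequence gives T=5, A=12, C=8, G=5.
G+C = 13, so %GC = 13/30 × 100 = 43.333%
Salt term: 16.6 × (-0.37) = -6.142
GC term: 0.41 × 43.333 = 17.767; length term: −500/30 = −16.667
Tm = 81.5 + (-6.142) + 17.767 − 16.667 = 76.458 → 76.5°C

76.5°C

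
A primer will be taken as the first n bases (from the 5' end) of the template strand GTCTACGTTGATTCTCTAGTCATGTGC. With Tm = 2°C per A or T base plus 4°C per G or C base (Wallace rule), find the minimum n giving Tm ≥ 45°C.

First 15 bases: GTCTACGTTGATTCT → Tm = 42°C (< 45°C)
First 16 bases: GTCTACGTTGATTCTC → Tm = 46°C (≥ 45°C)
Each additional base adds 2°C (A/T) or 4°C (G/C), so Tm is non-decreasing in n; n = 16 is the first length to reach 45°C.

n = 16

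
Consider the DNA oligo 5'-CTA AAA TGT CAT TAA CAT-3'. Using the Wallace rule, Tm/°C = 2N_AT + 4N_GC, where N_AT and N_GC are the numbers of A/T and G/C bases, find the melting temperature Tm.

Scanning the sequence gives G=1, A=8, C=3, T=6.
So N_AT = 14 and N_GC = 4.
Tm = 2×14 + 4×4 = 44°C

44°C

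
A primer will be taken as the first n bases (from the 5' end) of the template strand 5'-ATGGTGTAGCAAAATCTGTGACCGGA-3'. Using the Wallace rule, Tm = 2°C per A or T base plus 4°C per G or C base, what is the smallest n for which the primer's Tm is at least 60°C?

First 21 bases: ATGGTGTAGCAAAATCTGTGA → Tm = 58°C (< 60°C)
First 22 bases: ATGGTGTAGCAAAATCTGTGAC → Tm = 62°C (≥ 60°C)
Each additional base adds 2°C (A/T) or 4°C (G/C), so Tm is non-decreasing in n; n = 22 is the first length to reach 60°C.

n = 22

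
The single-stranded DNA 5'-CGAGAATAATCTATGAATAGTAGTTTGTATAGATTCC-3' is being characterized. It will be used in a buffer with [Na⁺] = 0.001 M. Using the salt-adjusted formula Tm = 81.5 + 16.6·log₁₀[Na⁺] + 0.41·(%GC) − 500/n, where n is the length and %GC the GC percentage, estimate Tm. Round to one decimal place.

Length n = 37. Base counts: T=13, G=7, A=13, C=4
G+C = 11, so %GC = 11/37 × 100 = 29.73%
Salt term: 16.6 × (-3) = -49.8
GC term: 0.41 × 29.73 = 12.189; length term: −500/37 = −13.514
Tm = 81.5 + (-49.8) + 12.189 − 13.514 = 30.375 → 30.4°C

30.4°C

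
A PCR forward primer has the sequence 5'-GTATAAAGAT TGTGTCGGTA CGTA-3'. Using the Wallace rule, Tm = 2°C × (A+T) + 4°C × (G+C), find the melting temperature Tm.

A=7, C=2, G=7, T=8
So N_AT = 15 and N_GC = 9.
Tm = 2×15 + 4×9 = 66°C

66°C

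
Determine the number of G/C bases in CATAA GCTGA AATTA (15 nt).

Counting bases: C=2, T=4, G=2, A=7
Total G or C: 2 + 2 = 4

4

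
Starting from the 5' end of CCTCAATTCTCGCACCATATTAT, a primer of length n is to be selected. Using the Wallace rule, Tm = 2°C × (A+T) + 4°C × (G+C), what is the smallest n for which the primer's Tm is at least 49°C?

n = 16

First 15 bases: CCTCAATTCTCGCAC → Tm = 46°C (< 49°C)
First 16 bases: CCTCAATTCTCGCACC → Tm = 50°C (≥ 49°C)
Since every base adds ≥2°C, Tm only increases with n, so the threshold is first crossed at n = 16.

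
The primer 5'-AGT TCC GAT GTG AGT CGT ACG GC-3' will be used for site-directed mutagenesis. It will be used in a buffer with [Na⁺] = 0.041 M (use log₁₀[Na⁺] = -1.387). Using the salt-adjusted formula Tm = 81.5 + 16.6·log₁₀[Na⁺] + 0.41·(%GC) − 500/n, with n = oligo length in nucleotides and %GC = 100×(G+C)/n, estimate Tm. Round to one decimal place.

Length n = 23. Counting bases: T=6, A=4, G=8, C=5
G+C = 13, so %GC = 13/23 × 100 = 56.522%
Salt term: 16.6 × (-1.387) = -23.024
GC term: 0.41 × 56.522 = 23.174; length term: −500/23 = −21.739
Tm = 81.5 + (-23.024) + 23.174 − 21.739 = 59.911 → 59.9°C

59.9°C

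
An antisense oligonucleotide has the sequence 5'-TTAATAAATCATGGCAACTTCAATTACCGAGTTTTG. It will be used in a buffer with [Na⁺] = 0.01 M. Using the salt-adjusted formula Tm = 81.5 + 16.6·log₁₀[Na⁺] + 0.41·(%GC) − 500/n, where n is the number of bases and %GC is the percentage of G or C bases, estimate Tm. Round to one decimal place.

Length n = 36. C=6, T=13, G=5, A=12
G+C = 11, so %GC = 11/36 × 100 = 30.556%
Salt term: 16.6 × (-2) = -33.2
GC term: 0.41 × 30.556 = 12.528; length term: −500/36 = −13.889
Tm = 81.5 + (-33.2) + 12.528 − 13.889 = 46.939 → 46.9°C

46.9°C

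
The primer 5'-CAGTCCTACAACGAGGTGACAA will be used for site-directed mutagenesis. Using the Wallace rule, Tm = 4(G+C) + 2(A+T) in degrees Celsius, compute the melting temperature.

Scanning the sequence gives A=8, T=3, C=6, G=5.
A+T = 11, G+C = 11
Tm = 4·11 + 2·11 = 44 + 22 = 66°C

66°C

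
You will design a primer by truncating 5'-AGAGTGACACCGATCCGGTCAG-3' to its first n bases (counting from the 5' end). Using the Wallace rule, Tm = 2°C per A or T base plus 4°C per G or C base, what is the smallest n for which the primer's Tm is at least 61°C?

First 19 bases: AGAGTGACACCGATCCGGT → Tm = 60°C (< 61°C)
First 20 bases: AGAGTGACACCGATCCGGTC → Tm = 64°C (≥ 61°C)
Each additional base adds 2°C (A/T) or 4°C (G/C), so Tm is non-decreasing in n; n = 20 is the first length to reach 61°C.

n = 20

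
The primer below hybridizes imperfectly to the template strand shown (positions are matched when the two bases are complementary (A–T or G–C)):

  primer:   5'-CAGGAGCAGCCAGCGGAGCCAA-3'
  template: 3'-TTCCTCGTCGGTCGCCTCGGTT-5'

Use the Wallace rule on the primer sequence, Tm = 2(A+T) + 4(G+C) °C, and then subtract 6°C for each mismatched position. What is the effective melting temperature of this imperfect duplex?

68°C

Primer base counts: A=7, T=0, G=8, C=7 → A+T=7, G+C=15
Perfect-match Tm = 2(7) + 4(15) = 14 + 60 = 74°C
Mismatches (positions where the bases are not complementary): 1 (at position 1)
Effective Tm = 74 − 1×6 = 74 − 6 = 68°C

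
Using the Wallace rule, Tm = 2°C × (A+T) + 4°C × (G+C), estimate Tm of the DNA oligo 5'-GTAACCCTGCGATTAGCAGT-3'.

60°C

Base counts: A=5, G=5, T=5, C=5
So N_AT = 10 and N_GC = 10.
Tm = 2(10) + 4(10) = 20 + 40 = 60°C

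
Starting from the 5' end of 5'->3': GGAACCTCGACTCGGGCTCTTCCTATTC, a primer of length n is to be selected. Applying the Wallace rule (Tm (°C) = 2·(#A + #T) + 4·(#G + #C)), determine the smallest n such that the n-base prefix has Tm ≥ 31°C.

n = 10

First 9 bases: GGAACCTCG → Tm = 30°C (< 31°C)
First 10 bases: GGAACCTCGA → Tm = 32°C (≥ 31°C)
Each additional base adds 2°C (A/T) or 4°C (G/C), so Tm is non-decreasing in n; n = 10 is the first length to reach 31°C.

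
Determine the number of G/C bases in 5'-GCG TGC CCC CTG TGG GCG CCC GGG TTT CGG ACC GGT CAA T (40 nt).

29

Counting bases: A=3, G=15, C=14, T=8
Total G or C: 15 + 14 = 29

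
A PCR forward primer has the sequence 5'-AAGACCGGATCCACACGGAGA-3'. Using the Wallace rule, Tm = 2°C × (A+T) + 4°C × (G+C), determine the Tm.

66°C

Scanning the sequence gives T=1, A=8, G=6, C=6.
A+T = 9, G+C = 12
Tm = 2×9 + 4×12 = 66°C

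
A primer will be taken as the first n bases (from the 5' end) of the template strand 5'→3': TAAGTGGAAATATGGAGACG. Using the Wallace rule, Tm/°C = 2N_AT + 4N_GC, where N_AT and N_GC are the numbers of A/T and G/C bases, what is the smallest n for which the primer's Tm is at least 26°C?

n = 10

First 9 bases: TAAGTGGAA → Tm = 24°C (< 26°C)
First 10 bases: TAAGTGGAAA → Tm = 26°C (≥ 26°C)
Each additional base adds 2°C (A/T) or 4°C (G/C), so Tm is non-decreasing in n; n = 10 is the first length to reach 26°C.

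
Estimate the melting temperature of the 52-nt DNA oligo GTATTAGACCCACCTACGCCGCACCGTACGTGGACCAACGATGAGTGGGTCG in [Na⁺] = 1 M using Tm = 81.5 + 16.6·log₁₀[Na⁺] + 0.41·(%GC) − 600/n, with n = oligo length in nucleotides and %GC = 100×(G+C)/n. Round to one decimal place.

94.4°C

Length n = 52. Counting bases: A=12, G=15, C=16, T=9
G+C = 31, so %GC = 31/52 × 100 = 59.615%
Salt term: 16.6 × (0) = 0
GC term: 0.41 × 59.615 = 24.442; length term: −600/52 = −11.538
Tm = 81.5 + (0) + 24.442 − 11.538 = 94.404 → 94.4°C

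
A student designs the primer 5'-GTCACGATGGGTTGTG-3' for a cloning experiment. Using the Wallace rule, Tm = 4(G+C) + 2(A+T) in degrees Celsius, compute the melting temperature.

50°C

T=5, C=2, A=2, G=7
So N_AT = 7 and N_GC = 9.
Tm = 2×7 + 4×9 = 50°C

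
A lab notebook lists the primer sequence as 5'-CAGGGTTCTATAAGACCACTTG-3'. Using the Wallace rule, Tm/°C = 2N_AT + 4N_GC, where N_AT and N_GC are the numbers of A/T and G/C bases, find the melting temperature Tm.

Base counts: G=5, C=5, T=6, A=6
A+T = 12, G+C = 10
Tm = 4·10 + 2·12 = 40 + 24 = 64°C

64°C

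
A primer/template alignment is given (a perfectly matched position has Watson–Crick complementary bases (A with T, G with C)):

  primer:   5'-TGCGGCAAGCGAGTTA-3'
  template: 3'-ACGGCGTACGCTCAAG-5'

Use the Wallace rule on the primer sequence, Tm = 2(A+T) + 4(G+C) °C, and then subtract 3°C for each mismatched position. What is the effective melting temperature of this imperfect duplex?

41°C

Primer base counts: A=4, T=3, G=6, C=3 → A+T=7, G+C=9
Perfect-match Tm = 2(7) + 4(9) = 14 + 36 = 50°C
Mismatches (positions where the bases are not complementary): 3 (at positions 4, 8, 16)
Effective Tm = 50 − 3×3 = 50 − 9 = 41°C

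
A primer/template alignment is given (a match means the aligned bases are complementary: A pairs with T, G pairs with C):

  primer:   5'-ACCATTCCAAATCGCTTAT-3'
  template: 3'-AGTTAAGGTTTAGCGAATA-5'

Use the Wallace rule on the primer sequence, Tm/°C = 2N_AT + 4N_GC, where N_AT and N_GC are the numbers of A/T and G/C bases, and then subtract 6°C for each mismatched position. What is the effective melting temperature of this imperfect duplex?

Primer base counts: A=6, T=6, G=1, C=6 → A+T=12, G+C=7
Perfect-match Tm = 2(12) + 4(7) = 24 + 28 = 52°C
Mismatches (positions where the bases are not complementary): 2 (at positions 1, 3)
Effective Tm = 52 − 2×6 = 52 − 12 = 40°C

40°C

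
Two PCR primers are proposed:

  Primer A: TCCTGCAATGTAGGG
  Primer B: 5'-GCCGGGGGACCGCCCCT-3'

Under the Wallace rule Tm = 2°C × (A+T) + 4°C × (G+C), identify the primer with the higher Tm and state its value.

Primer A: A+T=7, G+C=8 → Tm = 2(7)+4(8) = 46°C
Primer B: A+T=2, G+C=15 → Tm = 2(2)+4(15) = 64°C
46°C vs 64°C → primer B is higher.

Primer B, 64°C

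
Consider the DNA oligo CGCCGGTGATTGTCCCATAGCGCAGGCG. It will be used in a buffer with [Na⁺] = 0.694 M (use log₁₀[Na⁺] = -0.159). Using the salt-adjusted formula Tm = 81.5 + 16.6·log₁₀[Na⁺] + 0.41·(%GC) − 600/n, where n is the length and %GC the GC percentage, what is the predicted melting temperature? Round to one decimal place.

85.3°C

Length n = 28. G=10, C=9, T=5, A=4
G+C = 19, so %GC = 19/28 × 100 = 67.857%
Salt term: 16.6 × (-0.159) = -2.639
GC term: 0.41 × 67.857 = 27.821; length term: −600/28 = −21.429
Tm = 81.5 + (-2.639) + 27.821 − 21.429 = 85.253 → 85.3°C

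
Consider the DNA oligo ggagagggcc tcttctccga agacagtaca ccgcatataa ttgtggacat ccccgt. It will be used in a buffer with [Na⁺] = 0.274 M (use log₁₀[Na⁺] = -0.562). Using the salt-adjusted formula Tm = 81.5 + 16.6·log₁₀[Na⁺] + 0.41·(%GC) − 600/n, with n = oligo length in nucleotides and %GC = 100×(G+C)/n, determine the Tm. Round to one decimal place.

Length n = 56. Base counts: A=14, T=12, C=16, G=14
G+C = 30, so %GC = 30/56 × 100 = 53.571%
Salt term: 16.6 × (-0.562) = -9.329
GC term: 0.41 × 53.571 = 21.964; length term: −600/56 = −10.714
Tm = 81.5 + (-9.329) + 21.964 − 10.714 = 83.421 → 83.4°C

83.4°C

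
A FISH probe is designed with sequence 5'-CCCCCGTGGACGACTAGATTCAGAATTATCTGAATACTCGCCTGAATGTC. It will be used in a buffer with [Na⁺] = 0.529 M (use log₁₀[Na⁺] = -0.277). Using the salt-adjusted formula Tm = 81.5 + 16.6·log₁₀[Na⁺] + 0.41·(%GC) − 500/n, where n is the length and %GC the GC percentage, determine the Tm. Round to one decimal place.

86.6°C

Length n = 50. Base counts: G=10, T=13, C=14, A=13
G+C = 24, so %GC = 24/50 × 100 = 48%
Salt term: 16.6 × (-0.277) = -4.598
GC term: 0.41 × 48 = 19.68; length term: −500/50 = −10
Tm = 81.5 + (-4.598) + 19.68 − 10 = 86.582 → 86.6°C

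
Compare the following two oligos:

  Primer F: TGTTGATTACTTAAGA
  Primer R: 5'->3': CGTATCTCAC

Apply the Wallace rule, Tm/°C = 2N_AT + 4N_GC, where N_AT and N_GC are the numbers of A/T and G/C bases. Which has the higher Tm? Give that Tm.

Primer F: A+T=12, G+C=4 → Tm = 2(12)+4(4) = 40°C
Primer R: A+T=5, G+C=5 → Tm = 2(5)+4(5) = 30°C
40°C vs 30°C → primer F is higher.

Primer F, 40°C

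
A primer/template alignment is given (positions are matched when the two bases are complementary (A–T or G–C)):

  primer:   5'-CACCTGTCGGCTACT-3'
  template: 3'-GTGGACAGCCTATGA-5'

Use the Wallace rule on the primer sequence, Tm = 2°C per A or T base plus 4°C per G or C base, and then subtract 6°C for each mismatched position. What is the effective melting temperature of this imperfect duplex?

42°C

Primer base counts: A=2, T=4, G=3, C=6 → A+T=6, G+C=9
Perfect-match Tm = 2(6) + 4(9) = 12 + 36 = 48°C
Mismatches (positions where the bases are not complementary): 1 (at position 11)
Effective Tm = 48 − 1×6 = 48 − 6 = 42°C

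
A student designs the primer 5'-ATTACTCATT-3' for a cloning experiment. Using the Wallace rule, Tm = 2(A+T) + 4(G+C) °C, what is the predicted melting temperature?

24°C

G=0, C=2, T=5, A=3
AT pairs contribute 8, GC pairs contribute 2.
Tm = 2×8 + 4×2 = 24°C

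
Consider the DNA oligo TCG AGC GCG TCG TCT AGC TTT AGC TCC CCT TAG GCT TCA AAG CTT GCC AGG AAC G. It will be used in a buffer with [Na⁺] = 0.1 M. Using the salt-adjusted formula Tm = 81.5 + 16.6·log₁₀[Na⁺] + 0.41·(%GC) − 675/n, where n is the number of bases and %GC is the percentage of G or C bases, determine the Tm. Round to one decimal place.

75.7°C

Length n = 55. Scanning the sequence gives C=17, G=14, T=14, A=10.
G+C = 31, so %GC = 31/55 × 100 = 56.364%
Salt term: 16.6 × (-1) = -16.6
GC term: 0.41 × 56.364 = 23.109; length term: −675/55 = −12.273
Tm = 81.5 + (-16.6) + 23.109 − 12.273 = 75.736 → 75.7°C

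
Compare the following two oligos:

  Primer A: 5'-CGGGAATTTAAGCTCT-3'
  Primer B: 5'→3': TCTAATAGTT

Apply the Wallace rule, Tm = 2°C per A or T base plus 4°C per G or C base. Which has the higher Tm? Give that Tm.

Primer A: A+T=9, G+C=7 → Tm = 2(9)+4(7) = 46°C
Primer B: A+T=8, G+C=2 → Tm = 2(8)+4(2) = 24°C
46°C vs 24°C → primer A is higher.

Primer A, 46°C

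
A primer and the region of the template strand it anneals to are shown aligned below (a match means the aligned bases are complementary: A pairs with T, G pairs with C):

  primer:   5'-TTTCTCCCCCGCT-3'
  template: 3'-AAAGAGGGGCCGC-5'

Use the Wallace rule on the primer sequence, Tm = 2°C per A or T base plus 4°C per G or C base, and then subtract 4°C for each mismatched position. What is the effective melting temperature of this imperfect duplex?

34°C

Primer base counts: A=0, T=5, G=1, C=7 → A+T=5, G+C=8
Perfect-match Tm = 2(5) + 4(8) = 10 + 32 = 42°C
Mismatches (positions where the bases are not complementary): 2 (at positions 10, 13)
Effective Tm = 42 − 2×4 = 42 − 8 = 34°C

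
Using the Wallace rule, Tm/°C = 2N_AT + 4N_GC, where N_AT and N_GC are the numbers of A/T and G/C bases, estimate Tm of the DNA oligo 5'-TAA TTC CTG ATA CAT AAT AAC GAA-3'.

Counting bases: T=7, G=2, C=4, A=11
So N_AT = 18 and N_GC = 6.
Tm = 2(18) + 4(6) = 36 + 24 = 60°C

60°C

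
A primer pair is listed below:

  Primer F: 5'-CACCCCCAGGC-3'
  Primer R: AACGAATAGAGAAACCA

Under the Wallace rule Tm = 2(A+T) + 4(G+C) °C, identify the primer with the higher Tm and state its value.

Primer F: A+T=2, G+C=9 → Tm = 2(2)+4(9) = 40°C
Primer R: A+T=11, G+C=6 → Tm = 2(11)+4(6) = 46°C
40°C vs 46°C → primer R is higher.

Primer R, 46°C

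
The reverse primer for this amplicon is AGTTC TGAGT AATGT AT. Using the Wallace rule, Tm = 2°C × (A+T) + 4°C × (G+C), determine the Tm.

44°C

G=4, A=5, C=1, T=7
AT pairs contribute 12, GC pairs contribute 5.
Tm = 2(12) + 4(5) = 24 + 20 = 44°C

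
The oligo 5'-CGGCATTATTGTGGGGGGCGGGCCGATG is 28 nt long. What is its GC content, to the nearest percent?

68%

C=5, T=6, G=14, A=3
G+C = 14 + 5 = 19 out of 28 bases
%GC = 19/28 × 100 = 67.86% ≈ 68%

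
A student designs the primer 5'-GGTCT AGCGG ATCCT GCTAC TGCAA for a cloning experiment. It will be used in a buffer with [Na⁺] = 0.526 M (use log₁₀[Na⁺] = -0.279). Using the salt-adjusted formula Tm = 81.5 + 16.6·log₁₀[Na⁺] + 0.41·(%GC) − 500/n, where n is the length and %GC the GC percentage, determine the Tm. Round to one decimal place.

79.8°C

Length n = 25. Scanning the sequence gives T=6, C=7, A=5, G=7.
G+C = 14, so %GC = 14/25 × 100 = 56%
Salt term: 16.6 × (-0.279) = -4.631
GC term: 0.41 × 56 = 22.96; length term: −500/25 = −20
Tm = 81.5 + (-4.631) + 22.96 − 20 = 79.829 → 79.8°C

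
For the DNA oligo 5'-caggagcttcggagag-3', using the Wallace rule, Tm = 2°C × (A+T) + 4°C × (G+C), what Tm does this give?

Counting bases: G=7, A=4, C=3, T=2
So N_AT = 6 and N_GC = 10.
Tm = 4·10 + 2·6 = 40 + 12 = 52°C

52°C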